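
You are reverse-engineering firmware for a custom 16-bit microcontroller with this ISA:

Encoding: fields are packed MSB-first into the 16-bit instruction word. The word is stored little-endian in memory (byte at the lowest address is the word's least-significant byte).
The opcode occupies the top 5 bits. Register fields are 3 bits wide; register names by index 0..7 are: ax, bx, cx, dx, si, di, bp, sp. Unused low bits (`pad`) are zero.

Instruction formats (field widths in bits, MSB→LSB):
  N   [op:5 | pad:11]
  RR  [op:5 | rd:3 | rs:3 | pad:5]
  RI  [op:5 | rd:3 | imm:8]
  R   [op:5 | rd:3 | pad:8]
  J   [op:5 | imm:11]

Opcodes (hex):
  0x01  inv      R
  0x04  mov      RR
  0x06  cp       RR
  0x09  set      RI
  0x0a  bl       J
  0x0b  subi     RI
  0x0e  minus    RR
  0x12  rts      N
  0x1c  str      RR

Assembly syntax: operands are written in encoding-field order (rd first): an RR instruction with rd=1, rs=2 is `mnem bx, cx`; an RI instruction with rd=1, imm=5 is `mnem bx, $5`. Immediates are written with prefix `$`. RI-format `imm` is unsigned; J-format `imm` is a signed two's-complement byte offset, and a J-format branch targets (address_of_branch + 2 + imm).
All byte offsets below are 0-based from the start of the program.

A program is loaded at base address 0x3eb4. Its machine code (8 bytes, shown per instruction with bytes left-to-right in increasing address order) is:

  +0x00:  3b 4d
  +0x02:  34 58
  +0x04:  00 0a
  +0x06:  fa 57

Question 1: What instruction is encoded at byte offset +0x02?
+0x02: 34 58 ⇒ word 0x5834 (little)
  top 5b → 0xb → subi [RI]
  [10:8] rd=0 = ax
  [7:0] imm=52 = $52

subi ax, $52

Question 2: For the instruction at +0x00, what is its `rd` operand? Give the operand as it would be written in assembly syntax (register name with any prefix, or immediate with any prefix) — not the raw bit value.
di

@+00  little-endian(3b 4d) = 0x4d3b
  opcode bits[15:11]=0x9: set/RI
  rd@[10:8]=0x5 ⇒ di
  imm@[7:0]=0x3b ⇒ $59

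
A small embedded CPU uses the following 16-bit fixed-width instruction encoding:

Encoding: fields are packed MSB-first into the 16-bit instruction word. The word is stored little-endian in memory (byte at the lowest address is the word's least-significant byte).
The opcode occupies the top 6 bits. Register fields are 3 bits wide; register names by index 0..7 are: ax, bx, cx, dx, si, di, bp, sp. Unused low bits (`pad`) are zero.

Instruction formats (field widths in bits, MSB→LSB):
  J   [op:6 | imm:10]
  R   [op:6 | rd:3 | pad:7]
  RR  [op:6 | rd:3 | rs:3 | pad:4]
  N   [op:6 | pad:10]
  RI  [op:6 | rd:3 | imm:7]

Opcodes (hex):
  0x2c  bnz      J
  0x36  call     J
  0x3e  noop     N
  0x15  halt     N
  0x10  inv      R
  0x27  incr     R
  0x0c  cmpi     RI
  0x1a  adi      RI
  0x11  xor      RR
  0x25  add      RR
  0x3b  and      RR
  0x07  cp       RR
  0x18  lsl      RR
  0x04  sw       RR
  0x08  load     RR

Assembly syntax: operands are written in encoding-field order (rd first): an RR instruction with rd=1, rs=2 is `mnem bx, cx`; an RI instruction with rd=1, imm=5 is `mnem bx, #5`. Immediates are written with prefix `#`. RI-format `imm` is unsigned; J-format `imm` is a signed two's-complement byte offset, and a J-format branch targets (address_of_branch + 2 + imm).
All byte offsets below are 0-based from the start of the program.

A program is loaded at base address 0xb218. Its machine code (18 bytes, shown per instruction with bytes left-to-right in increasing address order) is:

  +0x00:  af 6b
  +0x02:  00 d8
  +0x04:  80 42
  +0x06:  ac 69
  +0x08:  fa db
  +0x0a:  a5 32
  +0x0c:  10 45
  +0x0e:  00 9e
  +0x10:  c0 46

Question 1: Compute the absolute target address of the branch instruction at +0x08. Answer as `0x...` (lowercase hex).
@+08  little-endian(fa db) = 0xdbfa
  top 6b → 0x36 → call [J]
  imm@[9:0]=0x3fa (s10→-6) ⇒ #-6
  target = base 0xb218 + off 0x08 + 2 + imm -6 = 0xb21c

0xb21c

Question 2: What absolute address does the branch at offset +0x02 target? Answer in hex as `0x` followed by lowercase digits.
0xb21c

+0x02: 00 d8 ⇒ word 0xd800 (little)
  opcode bits[15:10]=0x36: call/J
  [9:0] imm=0 = #0
  target = base 0xb218 + off 0x02 + 2 + imm 0 = 0xb21c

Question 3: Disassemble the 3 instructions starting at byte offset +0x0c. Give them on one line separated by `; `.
[0c] 10 45 → 0x4510
  top 6b → 0x11 → xor [RR]
  [9:7] rd=2 = cx
  [6:4] rs=1 = bx
[0e] 00 9e → 0x9e00
  top 6b → 0x27 → incr [R]
  [9:7] rd=4 = si
[10] c0 46 → 0x46c0
  top 6b → 0x11 → xor [RR]
  [9:7] rd=5 = di
  [6:4] rs=4 = si

xor cx, bx; incr si; xor di, si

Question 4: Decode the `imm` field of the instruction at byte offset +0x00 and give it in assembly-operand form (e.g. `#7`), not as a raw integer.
#47

off 0x00: read af 6b as little → 0x6baf
  opcode bits[15:10]=0x1a: adi/RI
  [9:7] rd=7 = sp
  [6:0] imm=47 = #47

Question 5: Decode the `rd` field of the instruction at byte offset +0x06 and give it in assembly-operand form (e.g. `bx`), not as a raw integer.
+0x06: ac 69 ⇒ word 0x69ac (little)
  opcode bits[15:10]=0x1a: adi/RI
  [9:7] rd=3 = dx
  [6:0] imm=44 = #44

dx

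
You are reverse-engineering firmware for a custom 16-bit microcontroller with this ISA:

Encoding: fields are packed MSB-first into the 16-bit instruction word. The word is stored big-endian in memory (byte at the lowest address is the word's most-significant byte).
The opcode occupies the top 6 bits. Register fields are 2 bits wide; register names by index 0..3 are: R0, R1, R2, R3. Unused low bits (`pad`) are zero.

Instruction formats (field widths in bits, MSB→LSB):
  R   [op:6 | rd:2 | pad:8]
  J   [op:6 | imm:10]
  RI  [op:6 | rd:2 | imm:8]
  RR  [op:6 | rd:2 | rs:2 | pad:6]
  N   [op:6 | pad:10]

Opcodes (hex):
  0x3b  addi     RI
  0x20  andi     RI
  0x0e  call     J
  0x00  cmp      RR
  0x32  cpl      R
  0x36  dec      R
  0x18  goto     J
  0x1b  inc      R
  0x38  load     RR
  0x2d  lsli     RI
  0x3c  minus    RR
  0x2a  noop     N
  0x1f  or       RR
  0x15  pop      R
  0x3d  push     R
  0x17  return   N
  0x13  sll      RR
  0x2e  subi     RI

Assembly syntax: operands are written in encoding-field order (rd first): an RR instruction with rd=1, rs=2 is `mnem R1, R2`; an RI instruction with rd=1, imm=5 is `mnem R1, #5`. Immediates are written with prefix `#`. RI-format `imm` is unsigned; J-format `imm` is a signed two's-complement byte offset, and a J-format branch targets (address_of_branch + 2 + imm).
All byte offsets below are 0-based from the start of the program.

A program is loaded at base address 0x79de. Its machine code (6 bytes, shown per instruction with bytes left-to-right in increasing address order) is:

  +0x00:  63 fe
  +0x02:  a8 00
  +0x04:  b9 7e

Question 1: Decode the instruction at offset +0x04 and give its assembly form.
subi R1, #126

[04] b9 7e → 0xb97e
  top 6b → 0x2e → subi [RI]
  [9:8] rd=1 = R1
  [7:0] imm=126 = #126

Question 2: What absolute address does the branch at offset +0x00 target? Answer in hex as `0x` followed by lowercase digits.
+0x00: 63 fe ⇒ word 0x63fe (big)
  op=0x63fe>>10=0x18 ⇒ goto (J)
  [9:0] imm=1022 (s10→-2) = #-2
  target = base 0x79de + off 0x00 + 2 + imm -2 = 0x79de

0x79de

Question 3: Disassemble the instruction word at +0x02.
[02] a8 00 → 0xa800
  top 6b → 0x2a → noop [N]

noop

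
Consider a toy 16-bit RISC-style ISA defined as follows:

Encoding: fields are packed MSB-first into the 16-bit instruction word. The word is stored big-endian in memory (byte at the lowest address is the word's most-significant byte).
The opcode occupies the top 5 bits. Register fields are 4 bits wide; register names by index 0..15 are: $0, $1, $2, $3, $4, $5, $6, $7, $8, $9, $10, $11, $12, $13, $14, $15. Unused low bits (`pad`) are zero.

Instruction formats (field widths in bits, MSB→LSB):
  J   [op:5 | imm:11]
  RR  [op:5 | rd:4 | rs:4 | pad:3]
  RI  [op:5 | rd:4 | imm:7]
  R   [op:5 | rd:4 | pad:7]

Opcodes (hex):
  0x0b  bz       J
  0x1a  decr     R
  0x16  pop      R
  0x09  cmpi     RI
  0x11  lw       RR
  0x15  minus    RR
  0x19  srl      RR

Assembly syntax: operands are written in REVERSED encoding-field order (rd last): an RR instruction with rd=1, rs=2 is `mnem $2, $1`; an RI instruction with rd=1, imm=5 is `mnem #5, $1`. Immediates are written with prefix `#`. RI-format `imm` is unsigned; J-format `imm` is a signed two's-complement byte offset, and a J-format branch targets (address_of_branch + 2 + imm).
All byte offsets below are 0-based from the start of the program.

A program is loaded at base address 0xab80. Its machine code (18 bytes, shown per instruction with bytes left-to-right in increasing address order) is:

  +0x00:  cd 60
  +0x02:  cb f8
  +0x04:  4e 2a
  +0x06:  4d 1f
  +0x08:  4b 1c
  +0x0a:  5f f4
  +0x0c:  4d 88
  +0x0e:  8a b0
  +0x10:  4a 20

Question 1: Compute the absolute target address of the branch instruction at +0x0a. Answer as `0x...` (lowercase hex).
0xab80

@+0a  big-endian(5f f4) = 0x5ff4
  opcode bits[15:11]=0xb: bz/J
  imm@[10:0]=0x7f4 (s11→-12) ⇒ #-12
  target = base 0xab80 + off 0x0a + 2 + imm -12 = 0xab80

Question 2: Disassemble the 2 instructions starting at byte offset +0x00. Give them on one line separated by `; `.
[00] cd 60 → 0xcd60
  opcode bits[15:11]=0x19: srl/RR
  rd@[10:7]=0xa ⇒ $10
  rs@[6:3]=0xc ⇒ $12
[02] cb f8 → 0xcbf8
  opcode bits[15:11]=0x19: srl/RR
  rd@[10:7]=0x7 ⇒ $7
  rs@[6:3]=0xf ⇒ $15

srl $12, $10; srl $15, $7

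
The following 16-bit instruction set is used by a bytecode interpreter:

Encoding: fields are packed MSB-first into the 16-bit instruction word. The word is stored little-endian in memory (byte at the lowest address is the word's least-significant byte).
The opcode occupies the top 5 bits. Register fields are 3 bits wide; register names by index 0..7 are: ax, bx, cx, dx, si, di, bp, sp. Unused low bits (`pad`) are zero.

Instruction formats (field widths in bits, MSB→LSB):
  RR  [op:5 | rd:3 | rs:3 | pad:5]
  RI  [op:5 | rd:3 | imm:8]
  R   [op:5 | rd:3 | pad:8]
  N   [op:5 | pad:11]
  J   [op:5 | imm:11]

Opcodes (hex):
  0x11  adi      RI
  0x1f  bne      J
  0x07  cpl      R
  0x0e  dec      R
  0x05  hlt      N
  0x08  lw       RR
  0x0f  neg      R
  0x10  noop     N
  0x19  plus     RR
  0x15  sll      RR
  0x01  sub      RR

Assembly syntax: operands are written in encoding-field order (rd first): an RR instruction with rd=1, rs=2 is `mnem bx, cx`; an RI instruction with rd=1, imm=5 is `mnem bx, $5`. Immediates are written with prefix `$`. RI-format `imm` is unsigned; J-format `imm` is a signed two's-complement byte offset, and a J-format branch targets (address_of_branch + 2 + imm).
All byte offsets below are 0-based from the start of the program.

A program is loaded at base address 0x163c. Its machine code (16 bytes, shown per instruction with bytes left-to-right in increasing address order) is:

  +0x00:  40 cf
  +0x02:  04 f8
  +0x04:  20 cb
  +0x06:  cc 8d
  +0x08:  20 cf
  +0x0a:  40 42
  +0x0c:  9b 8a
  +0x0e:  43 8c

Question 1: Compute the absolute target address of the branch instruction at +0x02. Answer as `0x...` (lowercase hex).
off 0x02: read 04 f8 as little → 0xf804
  opcode bits[15:11]=0x1f: bne/J
  imm: (w>>0)&0x7ff=0x4 → $4
  target = base 0x163c + off 0x02 + 2 + imm 4 = 0x1644

0x1644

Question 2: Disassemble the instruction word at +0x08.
plus sp, bx

[08] 20 cf → 0xcf20
  top 5b → 0x19 → plus [RR]
  rd: (w>>8)&0x7=0x7 → sp
  rs: (w>>5)&0x7=0x1 → bx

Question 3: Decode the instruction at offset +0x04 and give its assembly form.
plus dx, bx

@+04  little-endian(20 cb) = 0xcb20
  op=0xcb20>>11=0x19 ⇒ plus (RR)
  rd@[10:8]=0x3 ⇒ dx
  rs@[7:5]=0x1 ⇒ bx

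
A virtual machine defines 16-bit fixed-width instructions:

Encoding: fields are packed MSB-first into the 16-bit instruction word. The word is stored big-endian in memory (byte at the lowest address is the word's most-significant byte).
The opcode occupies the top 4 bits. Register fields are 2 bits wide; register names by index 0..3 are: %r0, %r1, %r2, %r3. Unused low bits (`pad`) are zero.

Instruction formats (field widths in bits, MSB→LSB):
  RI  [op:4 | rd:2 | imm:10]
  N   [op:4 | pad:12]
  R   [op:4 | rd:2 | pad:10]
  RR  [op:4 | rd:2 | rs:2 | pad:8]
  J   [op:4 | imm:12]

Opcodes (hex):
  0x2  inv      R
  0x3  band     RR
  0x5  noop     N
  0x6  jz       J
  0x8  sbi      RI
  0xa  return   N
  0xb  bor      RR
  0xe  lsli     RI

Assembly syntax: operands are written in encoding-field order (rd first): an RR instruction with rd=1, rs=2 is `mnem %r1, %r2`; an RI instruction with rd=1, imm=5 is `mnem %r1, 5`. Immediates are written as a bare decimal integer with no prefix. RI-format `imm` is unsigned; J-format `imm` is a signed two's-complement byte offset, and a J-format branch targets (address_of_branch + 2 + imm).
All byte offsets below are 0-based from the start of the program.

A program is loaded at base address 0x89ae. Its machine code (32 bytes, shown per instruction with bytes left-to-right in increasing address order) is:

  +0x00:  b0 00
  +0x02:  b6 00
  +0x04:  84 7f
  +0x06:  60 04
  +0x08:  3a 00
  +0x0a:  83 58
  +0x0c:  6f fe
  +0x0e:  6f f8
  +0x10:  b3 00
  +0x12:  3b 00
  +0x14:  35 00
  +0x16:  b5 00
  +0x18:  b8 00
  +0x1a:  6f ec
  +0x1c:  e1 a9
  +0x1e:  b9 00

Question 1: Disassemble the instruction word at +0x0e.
@+0e  big-endian(6f f8) = 0x6ff8
  top 4b → 0x6 → jz [J]
  imm@[11:0]=0xff8 (s12→-8) ⇒ -8

jz -8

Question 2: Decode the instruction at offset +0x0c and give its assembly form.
jz -2

+0x0c: 6f fe ⇒ word 0x6ffe (big)
  opcode bits[15:12]=0x6: jz/J
  [11:0] imm=4094 (s12→-2) = -2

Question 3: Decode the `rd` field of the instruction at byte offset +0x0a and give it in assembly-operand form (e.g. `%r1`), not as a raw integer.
+0x0a: 83 58 ⇒ word 0x8358 (big)
  opcode bits[15:12]=0x8: sbi/RI
  rd: (w>>10)&0x3=0x0 → %r0
  imm: (w>>0)&0x3ff=0x358 → 856

%r0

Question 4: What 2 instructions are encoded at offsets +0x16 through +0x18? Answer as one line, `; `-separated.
+0x16: b5 00 ⇒ word 0xb500 (big)
  opcode bits[15:12]=0xb: bor/RR
  rd@[11:10]=0x1 ⇒ %r1
  rs@[9:8]=0x1 ⇒ %r1
+0x18: b8 00 ⇒ word 0xb800 (big)
  opcode bits[15:12]=0xb: bor/RR
  rd@[11:10]=0x2 ⇒ %r2
  rs@[9:8]=0x0 ⇒ %r0

bor %r1, %r1; bor %r2, %r0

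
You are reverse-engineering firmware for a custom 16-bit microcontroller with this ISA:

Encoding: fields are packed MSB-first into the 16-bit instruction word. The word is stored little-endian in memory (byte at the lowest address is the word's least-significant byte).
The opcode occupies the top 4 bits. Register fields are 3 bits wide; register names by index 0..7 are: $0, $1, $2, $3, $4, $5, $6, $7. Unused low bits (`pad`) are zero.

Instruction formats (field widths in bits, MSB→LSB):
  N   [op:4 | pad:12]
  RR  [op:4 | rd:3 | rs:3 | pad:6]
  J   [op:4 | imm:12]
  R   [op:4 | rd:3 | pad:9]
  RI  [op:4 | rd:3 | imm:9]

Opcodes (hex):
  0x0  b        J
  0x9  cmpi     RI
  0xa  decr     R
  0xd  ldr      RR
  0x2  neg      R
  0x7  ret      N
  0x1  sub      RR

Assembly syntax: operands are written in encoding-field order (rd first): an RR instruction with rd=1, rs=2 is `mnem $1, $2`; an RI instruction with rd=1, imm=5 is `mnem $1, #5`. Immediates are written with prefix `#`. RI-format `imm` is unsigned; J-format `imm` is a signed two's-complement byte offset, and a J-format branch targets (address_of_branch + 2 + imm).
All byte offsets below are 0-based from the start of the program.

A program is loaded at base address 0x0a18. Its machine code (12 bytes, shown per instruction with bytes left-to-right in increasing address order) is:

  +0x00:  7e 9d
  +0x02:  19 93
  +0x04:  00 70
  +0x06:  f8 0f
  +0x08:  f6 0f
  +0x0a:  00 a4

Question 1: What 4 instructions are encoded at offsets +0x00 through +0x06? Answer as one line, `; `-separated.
[00] 7e 9d → 0x9d7e
  opcode bits[15:12]=0x9: cmpi/RI
  rd@[11:9]=0x6 ⇒ $6
  imm@[8:0]=0x17e ⇒ #382
[02] 19 93 → 0x9319
  opcode bits[15:12]=0x9: cmpi/RI
  rd@[11:9]=0x1 ⇒ $1
  imm@[8:0]=0x119 ⇒ #281
[04] 00 70 → 0x7000
  opcode bits[15:12]=0x7: ret/N
[06] f8 0f → 0x0ff8
  opcode bits[15:12]=0x0: b/J
  imm@[11:0]=0xff8 (s12→-8) ⇒ #-8

cmpi $6, #382; cmpi $1, #281; ret; b #-8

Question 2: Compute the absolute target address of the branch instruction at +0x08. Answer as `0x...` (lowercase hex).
@+08  little-endian(f6 0f) = 0x0ff6
  top 4b → 0x0 → b [J]
  imm: (w>>0)&0xfff=0xff6 (s12→-10) → #-10
  target = base 0x0a18 + off 0x08 + 2 + imm -10 = 0x0a18

0x0a18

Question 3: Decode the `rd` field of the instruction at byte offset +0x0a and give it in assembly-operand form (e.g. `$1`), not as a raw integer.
$2

@+0a  little-endian(00 a4) = 0xa400
  opcode bits[15:12]=0xa: decr/R
  rd@[11:9]=0x2 ⇒ $2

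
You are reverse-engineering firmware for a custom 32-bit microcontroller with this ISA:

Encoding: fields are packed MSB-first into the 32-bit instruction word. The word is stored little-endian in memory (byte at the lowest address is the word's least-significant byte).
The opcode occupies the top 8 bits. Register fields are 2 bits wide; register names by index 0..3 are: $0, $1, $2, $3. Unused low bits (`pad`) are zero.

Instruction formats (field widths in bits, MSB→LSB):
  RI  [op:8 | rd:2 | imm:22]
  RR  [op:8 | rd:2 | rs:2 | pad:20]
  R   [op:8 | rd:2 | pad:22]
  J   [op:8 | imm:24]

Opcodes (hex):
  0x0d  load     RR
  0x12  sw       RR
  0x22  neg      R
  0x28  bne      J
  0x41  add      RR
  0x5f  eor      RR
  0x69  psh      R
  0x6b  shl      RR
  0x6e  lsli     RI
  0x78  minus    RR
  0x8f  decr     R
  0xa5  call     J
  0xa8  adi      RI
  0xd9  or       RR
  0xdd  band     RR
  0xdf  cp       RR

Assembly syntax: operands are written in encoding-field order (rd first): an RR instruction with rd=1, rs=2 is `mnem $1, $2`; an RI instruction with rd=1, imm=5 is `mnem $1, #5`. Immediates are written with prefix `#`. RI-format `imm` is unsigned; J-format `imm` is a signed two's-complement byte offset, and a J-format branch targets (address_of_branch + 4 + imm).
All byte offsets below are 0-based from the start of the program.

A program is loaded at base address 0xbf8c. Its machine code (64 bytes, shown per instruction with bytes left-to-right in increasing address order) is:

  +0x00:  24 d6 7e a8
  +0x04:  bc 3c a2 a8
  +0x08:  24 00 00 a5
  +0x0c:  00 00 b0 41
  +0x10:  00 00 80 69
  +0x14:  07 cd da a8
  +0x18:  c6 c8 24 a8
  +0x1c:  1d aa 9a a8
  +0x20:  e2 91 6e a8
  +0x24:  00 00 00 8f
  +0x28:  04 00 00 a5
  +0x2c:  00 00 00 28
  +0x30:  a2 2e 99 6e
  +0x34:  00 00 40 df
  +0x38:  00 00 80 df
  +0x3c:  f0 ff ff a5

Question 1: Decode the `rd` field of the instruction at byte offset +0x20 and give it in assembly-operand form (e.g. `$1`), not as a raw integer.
[20] e2 91 6e a8 → 0xa86e91e2
  op=0xa86e91e2>>24=0xa8 ⇒ adi (RI)
  rd@[23:22]=0x1 ⇒ $1
  imm@[21:0]=0x2e91e2 ⇒ #3052002

$1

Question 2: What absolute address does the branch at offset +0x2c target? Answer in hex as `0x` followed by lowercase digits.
0xbfbc

off 0x2c: read 00 00 00 28 as little → 0x28000000
  top 8b → 0x28 → bne [J]
  imm: (w>>0)&0xffffff=0x0 → #0
  target = base 0xbf8c + off 0x2c + 4 + imm 0 = 0xbfbc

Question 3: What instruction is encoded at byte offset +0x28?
call #4

[28] 04 00 00 a5 → 0xa5000004
  opcode bits[31:24]=0xa5: call/J
  [23:0] imm=4 = #4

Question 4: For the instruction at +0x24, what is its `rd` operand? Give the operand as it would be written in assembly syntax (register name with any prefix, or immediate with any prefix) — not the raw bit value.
$0

[24] 00 00 00 8f → 0x8f000000
  opcode bits[31:24]=0x8f: decr/R
  rd: (w>>22)&0x3=0x0 → $0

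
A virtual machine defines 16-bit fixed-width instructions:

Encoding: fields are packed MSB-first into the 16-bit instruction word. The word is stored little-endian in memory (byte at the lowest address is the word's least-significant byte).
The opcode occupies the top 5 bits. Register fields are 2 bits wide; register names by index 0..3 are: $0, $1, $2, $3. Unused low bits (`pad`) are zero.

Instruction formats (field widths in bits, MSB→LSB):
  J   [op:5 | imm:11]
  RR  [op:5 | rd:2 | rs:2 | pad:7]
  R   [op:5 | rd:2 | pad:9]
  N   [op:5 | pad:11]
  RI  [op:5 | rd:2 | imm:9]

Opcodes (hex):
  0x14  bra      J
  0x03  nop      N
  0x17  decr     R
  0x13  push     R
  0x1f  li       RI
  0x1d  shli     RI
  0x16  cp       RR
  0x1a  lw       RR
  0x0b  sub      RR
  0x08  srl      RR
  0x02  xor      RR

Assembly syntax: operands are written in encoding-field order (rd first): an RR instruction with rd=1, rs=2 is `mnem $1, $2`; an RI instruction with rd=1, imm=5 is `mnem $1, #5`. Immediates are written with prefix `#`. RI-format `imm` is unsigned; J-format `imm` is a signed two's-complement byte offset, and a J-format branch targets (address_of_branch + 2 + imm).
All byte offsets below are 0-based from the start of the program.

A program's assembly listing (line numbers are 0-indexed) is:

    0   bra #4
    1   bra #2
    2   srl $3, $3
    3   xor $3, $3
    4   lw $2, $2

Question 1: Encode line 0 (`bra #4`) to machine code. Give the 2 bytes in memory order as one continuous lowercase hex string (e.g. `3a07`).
04a0

0. bra fields op=0x14:5|imm=4:11 → word a004h → 04 a0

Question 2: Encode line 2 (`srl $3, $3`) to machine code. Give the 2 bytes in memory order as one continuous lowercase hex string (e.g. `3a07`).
8047

line 2 (srl): pack op=0x8:5|rd=3:2|rs=3:2|pad=0:7 = 0x4780; little→ 80 47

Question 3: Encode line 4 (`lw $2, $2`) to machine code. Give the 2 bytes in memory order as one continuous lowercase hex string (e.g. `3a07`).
00d5

4. lw fields op=0x1a:5|rd=2:2|rs=2:2|pad=0:7 → word d500h → 00 d5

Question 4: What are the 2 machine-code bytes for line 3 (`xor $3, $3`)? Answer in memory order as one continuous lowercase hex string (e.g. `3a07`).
3. xor fields op=0x2:5|rd=3:2|rs=3:2|pad=0:7 → word 1780h → 80 17

8017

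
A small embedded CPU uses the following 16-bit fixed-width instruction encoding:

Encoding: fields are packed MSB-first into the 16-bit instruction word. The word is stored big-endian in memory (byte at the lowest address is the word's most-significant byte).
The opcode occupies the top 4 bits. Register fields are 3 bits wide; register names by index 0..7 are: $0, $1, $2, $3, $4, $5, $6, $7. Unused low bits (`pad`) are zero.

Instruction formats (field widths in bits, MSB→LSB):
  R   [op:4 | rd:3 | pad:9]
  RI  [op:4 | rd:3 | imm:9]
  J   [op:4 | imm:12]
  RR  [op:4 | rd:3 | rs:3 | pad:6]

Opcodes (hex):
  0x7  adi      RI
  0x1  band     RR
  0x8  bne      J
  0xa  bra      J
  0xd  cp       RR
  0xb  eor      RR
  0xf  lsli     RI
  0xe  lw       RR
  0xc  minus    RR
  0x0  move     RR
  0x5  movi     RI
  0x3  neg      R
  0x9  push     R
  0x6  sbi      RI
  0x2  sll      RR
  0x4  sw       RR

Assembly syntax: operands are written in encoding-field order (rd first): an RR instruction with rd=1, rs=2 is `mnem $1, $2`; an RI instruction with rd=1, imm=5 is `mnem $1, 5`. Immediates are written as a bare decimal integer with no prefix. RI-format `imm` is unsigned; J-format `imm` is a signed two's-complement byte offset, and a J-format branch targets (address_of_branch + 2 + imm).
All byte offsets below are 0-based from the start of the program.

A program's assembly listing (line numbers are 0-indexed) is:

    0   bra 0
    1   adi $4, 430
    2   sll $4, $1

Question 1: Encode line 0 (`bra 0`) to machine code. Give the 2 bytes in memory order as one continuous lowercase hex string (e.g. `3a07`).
L0: bra op=0xa:4|imm=0:12 ⇒ 0xa000 ⇒ big a0 00

a000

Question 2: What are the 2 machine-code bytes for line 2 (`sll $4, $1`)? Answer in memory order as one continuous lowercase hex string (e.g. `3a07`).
2. sll fields op=0x2:4|rd=4:3|rs=1:3|pad=0:6 → word 2840h → 28 40

2840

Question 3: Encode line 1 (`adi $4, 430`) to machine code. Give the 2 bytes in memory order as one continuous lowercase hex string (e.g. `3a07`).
line 1 (adi): pack op=0x7:4|rd=4:3|imm=430:9 = 0x79ae; big→ 79 ae

79ae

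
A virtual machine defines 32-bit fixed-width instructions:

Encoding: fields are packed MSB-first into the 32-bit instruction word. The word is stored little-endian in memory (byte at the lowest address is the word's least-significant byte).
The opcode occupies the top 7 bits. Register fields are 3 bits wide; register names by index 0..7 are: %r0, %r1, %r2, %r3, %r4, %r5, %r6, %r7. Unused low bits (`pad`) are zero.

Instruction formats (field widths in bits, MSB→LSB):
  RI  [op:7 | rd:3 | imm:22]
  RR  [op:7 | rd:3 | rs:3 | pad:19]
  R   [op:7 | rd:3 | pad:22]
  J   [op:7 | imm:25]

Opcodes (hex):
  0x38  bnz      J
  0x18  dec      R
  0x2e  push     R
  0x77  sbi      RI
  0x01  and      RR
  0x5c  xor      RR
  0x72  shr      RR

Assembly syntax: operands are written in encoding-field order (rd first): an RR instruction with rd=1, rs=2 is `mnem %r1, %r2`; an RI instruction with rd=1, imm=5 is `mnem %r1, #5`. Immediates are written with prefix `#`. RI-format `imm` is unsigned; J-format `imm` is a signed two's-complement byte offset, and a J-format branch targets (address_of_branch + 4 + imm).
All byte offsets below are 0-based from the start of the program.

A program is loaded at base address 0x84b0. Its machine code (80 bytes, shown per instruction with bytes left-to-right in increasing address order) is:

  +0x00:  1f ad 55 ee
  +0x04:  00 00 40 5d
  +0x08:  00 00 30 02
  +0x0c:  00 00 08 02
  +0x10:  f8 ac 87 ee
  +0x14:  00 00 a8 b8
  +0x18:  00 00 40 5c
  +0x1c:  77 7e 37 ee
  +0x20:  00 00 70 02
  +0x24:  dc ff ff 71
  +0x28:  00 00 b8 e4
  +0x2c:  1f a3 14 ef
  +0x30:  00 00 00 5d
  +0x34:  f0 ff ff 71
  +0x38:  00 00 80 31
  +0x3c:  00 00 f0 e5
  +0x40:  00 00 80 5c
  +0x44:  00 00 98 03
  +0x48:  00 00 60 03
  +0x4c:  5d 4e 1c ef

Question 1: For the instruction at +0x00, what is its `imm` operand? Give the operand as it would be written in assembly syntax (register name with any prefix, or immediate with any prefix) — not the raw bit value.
off 0x00: read 1f ad 55 ee as little → 0xee55ad1f
  op=0xee55ad1f>>25=0x77 ⇒ sbi (RI)
  [24:22] rd=1 = %r1
  [21:0] imm=1420575 = #1420575

#1420575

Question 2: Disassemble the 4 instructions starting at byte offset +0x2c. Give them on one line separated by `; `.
off 0x2c: read 1f a3 14 ef as little → 0xef14a31f
  op=0xef14a31f>>25=0x77 ⇒ sbi (RI)
  [24:22] rd=4 = %r4
  [21:0] imm=1352479 = #1352479
off 0x30: read 00 00 00 5d as little → 0x5d000000
  op=0x5d000000>>25=0x2e ⇒ push (R)
  [24:22] rd=4 = %r4
off 0x34: read f0 ff ff 71 as little → 0x71fffff0
  op=0x71fffff0>>25=0x38 ⇒ bnz (J)
  [24:0] imm=33554416 (s25→-16) = #-16
off 0x38: read 00 00 80 31 as little → 0x31800000
  op=0x31800000>>25=0x18 ⇒ dec (R)
  [24:22] rd=6 = %r6

sbi %r4, #1352479; push %r4; bnz #-16; dec %r6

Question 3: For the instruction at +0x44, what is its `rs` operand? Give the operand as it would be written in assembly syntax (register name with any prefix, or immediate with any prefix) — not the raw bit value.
%r3

off 0x44: read 00 00 98 03 as little → 0x03980000
  op=0x03980000>>25=0x1 ⇒ and (RR)
  rd: (w>>22)&0x7=0x6 → %r6
  rs: (w>>19)&0x7=0x3 → %r3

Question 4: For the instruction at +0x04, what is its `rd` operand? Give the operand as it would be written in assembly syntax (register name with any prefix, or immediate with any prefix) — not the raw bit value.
@+04  little-endian(00 00 40 5d) = 0x5d400000
  opcode bits[31:25]=0x2e: push/R
  rd@[24:22]=0x5 ⇒ %r5

%r5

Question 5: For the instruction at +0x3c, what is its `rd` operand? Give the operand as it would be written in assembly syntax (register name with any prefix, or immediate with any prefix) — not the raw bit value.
+0x3c: 00 00 f0 e5 ⇒ word 0xe5f00000 (little)
  opcode bits[31:25]=0x72: shr/RR
  rd: (w>>22)&0x7=0x7 → %r7
  rs: (w>>19)&0x7=0x6 → %r6

%r7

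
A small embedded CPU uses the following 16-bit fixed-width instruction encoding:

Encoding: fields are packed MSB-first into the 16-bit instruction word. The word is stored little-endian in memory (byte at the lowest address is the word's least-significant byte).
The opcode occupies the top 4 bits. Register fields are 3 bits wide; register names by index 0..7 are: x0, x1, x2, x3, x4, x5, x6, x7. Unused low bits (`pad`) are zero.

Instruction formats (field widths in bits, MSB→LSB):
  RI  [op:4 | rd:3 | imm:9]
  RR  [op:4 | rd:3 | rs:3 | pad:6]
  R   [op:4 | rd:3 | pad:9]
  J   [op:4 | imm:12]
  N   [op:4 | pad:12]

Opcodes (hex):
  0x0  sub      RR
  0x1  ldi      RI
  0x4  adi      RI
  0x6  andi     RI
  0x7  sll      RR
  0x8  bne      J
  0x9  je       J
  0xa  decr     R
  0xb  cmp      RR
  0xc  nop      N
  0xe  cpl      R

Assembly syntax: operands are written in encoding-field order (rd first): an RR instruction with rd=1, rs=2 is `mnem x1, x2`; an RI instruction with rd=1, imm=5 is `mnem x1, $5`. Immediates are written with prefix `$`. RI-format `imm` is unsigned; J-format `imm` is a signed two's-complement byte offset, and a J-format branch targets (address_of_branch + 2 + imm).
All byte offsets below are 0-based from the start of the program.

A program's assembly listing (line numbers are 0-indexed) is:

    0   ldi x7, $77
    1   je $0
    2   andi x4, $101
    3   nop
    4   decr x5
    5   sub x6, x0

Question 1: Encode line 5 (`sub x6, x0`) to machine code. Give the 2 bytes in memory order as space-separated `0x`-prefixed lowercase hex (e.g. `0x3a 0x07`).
0x00 0x0c

5. sub fields op=0x0:4|rd=6:3|rs=0:3|pad=0:6 → word 0c00h → 00 0c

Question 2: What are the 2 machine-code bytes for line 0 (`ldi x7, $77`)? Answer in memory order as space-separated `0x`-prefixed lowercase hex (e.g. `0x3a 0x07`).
L0: ldi op=0x1:4|rd=7:3|imm=77:9 ⇒ 0x1e4d ⇒ little 4d 1e

0x4d 0x1e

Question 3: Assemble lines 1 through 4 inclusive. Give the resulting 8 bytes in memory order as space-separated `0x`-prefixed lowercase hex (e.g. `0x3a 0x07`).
0x00 0x90 0x65 0x68 0x00 0xc0 0x00 0xaa

L1: je op=0x9:4|imm=0:12 ⇒ 0x9000 ⇒ little 00 90
L2: andi op=0x6:4|rd=4:3|imm=101:9 ⇒ 0x6865 ⇒ little 65 68
L3: nop op=0xc:4|pad=0:12 ⇒ 0xc000 ⇒ little 00 c0
L4: decr op=0xa:4|rd=5:3|pad=0:9 ⇒ 0xaa00 ⇒ little 00 aa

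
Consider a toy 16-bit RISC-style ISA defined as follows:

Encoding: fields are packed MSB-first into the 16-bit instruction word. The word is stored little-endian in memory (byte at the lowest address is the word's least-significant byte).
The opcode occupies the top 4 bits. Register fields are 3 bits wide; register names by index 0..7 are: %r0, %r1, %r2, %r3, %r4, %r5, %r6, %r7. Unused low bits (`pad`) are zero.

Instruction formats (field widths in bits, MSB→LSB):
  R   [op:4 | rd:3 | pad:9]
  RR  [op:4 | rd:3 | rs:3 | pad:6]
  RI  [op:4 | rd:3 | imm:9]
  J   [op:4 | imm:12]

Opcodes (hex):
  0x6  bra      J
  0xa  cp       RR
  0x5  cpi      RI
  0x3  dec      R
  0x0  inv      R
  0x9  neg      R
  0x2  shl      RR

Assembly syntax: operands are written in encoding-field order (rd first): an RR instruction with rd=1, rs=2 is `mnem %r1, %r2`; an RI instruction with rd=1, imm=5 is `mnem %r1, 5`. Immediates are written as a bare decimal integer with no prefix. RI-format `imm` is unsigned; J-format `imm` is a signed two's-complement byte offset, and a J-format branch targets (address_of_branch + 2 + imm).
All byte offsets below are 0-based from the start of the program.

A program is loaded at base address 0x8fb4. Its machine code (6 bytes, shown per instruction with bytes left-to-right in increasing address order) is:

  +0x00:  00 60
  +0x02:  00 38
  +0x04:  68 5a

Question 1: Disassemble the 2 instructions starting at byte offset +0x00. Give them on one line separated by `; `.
bra 0; dec %r4

@+00  little-endian(00 60) = 0x6000
  op=0x6000>>12=0x6 ⇒ bra (J)
  imm: (w>>0)&0xfff=0x0 → 0
@+02  little-endian(00 38) = 0x3800
  op=0x3800>>12=0x3 ⇒ dec (R)
  rd: (w>>9)&0x7=0x4 → %r4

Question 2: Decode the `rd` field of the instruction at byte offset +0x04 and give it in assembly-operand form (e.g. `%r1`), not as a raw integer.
[04] 68 5a → 0x5a68
  opcode bits[15:12]=0x5: cpi/RI
  [11:9] rd=5 = %r5
  [8:0] imm=104 = 104

%r5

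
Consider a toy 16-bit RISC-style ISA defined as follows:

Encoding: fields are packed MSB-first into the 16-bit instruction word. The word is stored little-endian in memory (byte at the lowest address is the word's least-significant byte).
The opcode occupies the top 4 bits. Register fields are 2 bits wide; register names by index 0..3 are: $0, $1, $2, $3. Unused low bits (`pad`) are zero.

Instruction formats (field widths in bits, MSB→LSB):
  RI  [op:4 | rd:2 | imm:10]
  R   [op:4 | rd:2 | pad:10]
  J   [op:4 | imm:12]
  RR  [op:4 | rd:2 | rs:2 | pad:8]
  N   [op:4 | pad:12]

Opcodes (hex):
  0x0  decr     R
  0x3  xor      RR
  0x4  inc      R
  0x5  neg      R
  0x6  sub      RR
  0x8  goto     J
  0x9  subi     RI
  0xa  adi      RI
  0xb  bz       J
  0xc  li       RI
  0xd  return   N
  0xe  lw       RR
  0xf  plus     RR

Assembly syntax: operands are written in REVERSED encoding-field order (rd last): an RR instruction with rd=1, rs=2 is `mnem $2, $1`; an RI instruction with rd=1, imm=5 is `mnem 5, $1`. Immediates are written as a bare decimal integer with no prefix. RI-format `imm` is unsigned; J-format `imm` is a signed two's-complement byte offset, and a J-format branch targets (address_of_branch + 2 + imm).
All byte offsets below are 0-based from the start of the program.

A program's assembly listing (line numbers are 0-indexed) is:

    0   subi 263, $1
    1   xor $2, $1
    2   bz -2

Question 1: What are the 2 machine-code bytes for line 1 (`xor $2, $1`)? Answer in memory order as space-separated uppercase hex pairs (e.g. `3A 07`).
00 36

line 1 (xor): pack op=0x3:4|rd=1:2|rs=2:2|pad=0:8 = 0x3600; little→ 00 36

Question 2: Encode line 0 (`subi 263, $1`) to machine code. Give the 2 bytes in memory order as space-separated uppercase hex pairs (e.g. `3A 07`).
L0: subi op=0x9:4|rd=1:2|imm=263:10 ⇒ 0x9507 ⇒ little 07 95

07 95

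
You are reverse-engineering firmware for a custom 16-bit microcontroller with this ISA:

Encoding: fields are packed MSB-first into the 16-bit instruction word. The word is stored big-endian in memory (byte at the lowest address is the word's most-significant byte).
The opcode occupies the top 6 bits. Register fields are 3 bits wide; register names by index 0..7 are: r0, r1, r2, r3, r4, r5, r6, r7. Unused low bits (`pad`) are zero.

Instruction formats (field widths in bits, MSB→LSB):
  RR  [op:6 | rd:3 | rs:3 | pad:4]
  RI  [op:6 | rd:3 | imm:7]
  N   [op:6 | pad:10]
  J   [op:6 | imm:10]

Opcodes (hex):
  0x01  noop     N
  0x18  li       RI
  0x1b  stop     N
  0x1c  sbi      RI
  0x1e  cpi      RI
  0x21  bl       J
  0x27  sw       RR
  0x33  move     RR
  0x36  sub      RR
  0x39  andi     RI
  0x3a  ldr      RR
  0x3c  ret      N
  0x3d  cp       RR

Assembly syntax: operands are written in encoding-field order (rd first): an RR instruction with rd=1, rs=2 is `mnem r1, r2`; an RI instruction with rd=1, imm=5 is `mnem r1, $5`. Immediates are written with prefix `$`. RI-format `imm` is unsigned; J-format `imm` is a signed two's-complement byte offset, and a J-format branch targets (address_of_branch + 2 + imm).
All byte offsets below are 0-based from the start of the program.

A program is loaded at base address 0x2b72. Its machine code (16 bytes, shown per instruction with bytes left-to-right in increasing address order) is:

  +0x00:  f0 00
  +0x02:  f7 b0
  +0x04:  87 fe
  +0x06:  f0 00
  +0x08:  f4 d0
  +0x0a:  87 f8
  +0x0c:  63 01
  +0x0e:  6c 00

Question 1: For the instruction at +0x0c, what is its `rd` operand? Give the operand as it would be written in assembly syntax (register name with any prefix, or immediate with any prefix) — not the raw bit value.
+0x0c: 63 01 ⇒ word 0x6301 (big)
  top 6b → 0x18 → li [RI]
  rd: (w>>7)&0x7=0x6 → r6
  imm: (w>>0)&0x7f=0x1 → $1

r6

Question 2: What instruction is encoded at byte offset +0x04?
off 0x04: read 87 fe as big → 0x87fe
  op=0x87fe>>10=0x21 ⇒ bl (J)
  imm: (w>>0)&0x3ff=0x3fe (s10→-2) → $-2

bl $-2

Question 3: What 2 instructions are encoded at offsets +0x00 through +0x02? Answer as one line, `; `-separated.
+0x00: f0 00 ⇒ word 0xf000 (big)
  op=0xf000>>10=0x3c ⇒ ret (N)
+0x02: f7 b0 ⇒ word 0xf7b0 (big)
  op=0xf7b0>>10=0x3d ⇒ cp (RR)
  rd@[9:7]=0x7 ⇒ r7
  rs@[6:4]=0x3 ⇒ r3

ret; cp r7, r3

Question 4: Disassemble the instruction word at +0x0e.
[0e] 6c 00 → 0x6c00
  opcode bits[15:10]=0x1b: stop/N

stop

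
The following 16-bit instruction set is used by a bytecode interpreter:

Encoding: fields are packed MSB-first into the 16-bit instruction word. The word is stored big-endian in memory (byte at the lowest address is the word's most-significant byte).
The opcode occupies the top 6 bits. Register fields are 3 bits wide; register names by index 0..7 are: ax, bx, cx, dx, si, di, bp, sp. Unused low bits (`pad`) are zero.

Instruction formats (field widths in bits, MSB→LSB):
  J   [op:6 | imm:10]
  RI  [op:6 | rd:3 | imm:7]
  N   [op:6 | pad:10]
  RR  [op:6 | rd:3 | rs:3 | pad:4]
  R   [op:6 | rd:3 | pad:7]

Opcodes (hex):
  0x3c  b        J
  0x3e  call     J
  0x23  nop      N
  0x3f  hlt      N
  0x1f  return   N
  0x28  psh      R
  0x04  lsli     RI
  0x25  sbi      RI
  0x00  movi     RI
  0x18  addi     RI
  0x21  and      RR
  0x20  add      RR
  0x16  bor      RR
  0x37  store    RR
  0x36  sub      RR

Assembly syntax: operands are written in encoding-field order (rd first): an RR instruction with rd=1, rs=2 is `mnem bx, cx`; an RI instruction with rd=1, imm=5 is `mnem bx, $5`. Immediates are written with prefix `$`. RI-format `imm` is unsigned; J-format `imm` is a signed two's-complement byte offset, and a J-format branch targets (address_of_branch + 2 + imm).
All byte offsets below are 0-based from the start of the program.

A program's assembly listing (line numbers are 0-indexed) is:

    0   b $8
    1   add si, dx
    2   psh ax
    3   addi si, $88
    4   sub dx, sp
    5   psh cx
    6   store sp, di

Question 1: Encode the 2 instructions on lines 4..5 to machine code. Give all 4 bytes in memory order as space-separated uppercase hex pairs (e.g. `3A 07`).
D9 F0 A1 00

line 4 (sub): pack op=0x36:6|rd=3:3|rs=7:3|pad=0:4 = 0xd9f0; big→ d9 f0
line 5 (psh): pack op=0x28:6|rd=2:3|pad=0:7 = 0xa100; big→ a1 00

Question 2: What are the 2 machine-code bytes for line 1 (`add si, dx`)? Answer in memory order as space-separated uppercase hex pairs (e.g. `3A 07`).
82 30

L1: add op=0x20:6|rd=4:3|rs=3:3|pad=0:4 ⇒ 0x8230 ⇒ big 82 30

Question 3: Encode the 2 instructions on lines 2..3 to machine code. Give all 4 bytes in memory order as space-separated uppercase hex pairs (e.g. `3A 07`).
L2: psh op=0x28:6|rd=0:3|pad=0:7 ⇒ 0xa000 ⇒ big a0 00
L3: addi op=0x18:6|rd=4:3|imm=88:7 ⇒ 0x6258 ⇒ big 62 58

A0 00 62 58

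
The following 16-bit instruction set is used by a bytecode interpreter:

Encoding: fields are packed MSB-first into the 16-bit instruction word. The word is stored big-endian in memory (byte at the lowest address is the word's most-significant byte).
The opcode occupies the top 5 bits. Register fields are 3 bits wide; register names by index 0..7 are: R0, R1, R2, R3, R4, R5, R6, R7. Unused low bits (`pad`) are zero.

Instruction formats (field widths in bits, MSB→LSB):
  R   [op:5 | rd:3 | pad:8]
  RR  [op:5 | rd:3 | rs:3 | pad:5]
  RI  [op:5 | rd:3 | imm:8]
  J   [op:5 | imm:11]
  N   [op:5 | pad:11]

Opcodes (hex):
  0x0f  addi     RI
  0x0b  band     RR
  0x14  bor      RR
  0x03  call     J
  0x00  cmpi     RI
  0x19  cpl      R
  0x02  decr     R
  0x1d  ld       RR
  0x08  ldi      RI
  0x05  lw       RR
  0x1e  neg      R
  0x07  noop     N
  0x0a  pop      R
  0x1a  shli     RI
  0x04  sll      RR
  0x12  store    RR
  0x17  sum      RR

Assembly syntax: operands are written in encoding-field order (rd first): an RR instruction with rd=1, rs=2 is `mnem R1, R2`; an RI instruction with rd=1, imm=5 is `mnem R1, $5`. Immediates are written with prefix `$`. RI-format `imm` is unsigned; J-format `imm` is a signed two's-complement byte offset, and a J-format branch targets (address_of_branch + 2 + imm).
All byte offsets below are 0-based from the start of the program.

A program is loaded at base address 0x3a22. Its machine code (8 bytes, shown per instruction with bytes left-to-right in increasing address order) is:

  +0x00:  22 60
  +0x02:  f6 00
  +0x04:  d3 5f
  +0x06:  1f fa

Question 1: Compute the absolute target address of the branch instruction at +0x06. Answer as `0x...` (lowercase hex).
off 0x06: read 1f fa as big → 0x1ffa
  op=0x1ffa>>11=0x3 ⇒ call (J)
  imm@[10:0]=0x7fa (s11→-6) ⇒ $-6
  target = base 0x3a22 + off 0x06 + 2 + imm -6 = 0x3a24

0x3a24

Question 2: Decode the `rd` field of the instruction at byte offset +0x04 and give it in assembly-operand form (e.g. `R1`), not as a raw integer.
off 0x04: read d3 5f as big → 0xd35f
  op=0xd35f>>11=0x1a ⇒ shli (RI)
  rd: (w>>8)&0x7=0x3 → R3
  imm: (w>>0)&0xff=0x5f → $95

R3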